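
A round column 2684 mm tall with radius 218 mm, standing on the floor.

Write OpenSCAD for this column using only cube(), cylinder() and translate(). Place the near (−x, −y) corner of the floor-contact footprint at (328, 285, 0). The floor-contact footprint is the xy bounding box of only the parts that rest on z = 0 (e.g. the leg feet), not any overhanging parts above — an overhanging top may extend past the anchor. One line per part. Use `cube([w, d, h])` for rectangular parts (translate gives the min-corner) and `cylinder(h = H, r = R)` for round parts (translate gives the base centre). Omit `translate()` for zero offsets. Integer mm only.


translate([546, 503, 0]) cylinder(h = 2684, r = 218);


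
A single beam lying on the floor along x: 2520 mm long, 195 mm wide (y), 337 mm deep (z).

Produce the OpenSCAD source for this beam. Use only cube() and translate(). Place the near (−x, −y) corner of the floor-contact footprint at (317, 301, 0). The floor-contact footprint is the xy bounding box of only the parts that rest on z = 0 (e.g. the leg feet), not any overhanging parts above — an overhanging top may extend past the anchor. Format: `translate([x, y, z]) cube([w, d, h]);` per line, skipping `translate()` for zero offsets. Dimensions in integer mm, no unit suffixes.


translate([317, 301, 0]) cube([2520, 195, 337]);


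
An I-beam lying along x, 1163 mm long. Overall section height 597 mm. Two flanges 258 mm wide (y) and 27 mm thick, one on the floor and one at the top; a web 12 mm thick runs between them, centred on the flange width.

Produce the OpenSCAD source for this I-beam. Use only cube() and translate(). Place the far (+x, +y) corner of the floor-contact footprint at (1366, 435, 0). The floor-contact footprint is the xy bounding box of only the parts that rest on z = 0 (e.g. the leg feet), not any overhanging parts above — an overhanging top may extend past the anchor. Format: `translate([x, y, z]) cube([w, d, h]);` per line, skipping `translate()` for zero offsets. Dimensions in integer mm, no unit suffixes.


translate([203, 177, 0]) cube([1163, 258, 27]);
translate([203, 300, 27]) cube([1163, 12, 543]);
translate([203, 177, 570]) cube([1163, 258, 27]);


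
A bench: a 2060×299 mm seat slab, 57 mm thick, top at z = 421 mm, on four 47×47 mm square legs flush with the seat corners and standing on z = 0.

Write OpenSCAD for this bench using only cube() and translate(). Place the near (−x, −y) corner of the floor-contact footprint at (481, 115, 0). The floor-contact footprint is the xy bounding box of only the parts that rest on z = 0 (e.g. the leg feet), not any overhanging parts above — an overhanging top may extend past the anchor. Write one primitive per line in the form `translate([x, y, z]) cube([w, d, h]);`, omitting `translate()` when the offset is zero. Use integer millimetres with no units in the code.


// leg_h = 421 − 57 = 364
translate([481, 115, 364]) cube([2060, 299, 57]);
translate([481, 115, 0]) cube([47, 47, 364]);
translate([481, 367, 0]) cube([47, 47, 364]);
translate([2494, 115, 0]) cube([47, 47, 364]);
translate([2494, 367, 0]) cube([47, 47, 364]);


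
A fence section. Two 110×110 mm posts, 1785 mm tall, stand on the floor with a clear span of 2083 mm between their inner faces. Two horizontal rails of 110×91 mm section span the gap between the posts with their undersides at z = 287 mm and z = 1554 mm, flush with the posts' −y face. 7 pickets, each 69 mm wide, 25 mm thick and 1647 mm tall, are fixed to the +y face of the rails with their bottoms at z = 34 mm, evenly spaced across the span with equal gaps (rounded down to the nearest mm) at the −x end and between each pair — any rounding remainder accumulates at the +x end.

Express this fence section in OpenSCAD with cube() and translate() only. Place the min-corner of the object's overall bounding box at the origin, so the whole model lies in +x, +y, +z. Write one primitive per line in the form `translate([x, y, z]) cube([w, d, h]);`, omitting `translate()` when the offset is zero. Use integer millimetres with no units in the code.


cube([110, 110, 1785]);
translate([2193, 0, 0]) cube([110, 110, 1785]);
translate([110, 0, 287]) cube([2083, 110, 91]);
translate([110, 0, 1554]) cube([2083, 110, 91]);
translate([310, 110, 34]) cube([69, 25, 1647]);
translate([579, 110, 34]) cube([69, 25, 1647]);
translate([848, 110, 34]) cube([69, 25, 1647]);
translate([1117, 110, 34]) cube([69, 25, 1647]);
translate([1386, 110, 34]) cube([69, 25, 1647]);
translate([1655, 110, 34]) cube([69, 25, 1647]);
translate([1924, 110, 34]) cube([69, 25, 1647]);


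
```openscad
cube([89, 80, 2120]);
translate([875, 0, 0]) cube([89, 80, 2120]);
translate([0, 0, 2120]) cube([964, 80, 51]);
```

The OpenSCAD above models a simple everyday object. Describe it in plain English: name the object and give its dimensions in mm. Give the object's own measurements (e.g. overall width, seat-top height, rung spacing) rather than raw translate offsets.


A door frame. The clear opening is 786 mm wide and 2120 mm high. Two 89 mm wide jambs, 80 mm deep, stand either side of the opening from the floor to the top of the opening. A 51 mm thick head sits across the top of both jambs, spanning the full outside width of the frame.


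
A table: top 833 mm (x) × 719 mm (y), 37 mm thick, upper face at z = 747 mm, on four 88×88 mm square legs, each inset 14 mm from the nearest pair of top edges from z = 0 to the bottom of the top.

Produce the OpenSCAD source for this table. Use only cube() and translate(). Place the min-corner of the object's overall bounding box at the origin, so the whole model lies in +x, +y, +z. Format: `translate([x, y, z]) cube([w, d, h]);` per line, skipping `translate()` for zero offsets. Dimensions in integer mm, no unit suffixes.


translate([0, 0, 710]) cube([833, 719, 37]);
translate([14, 14, 0]) cube([88, 88, 710]);
translate([731, 14, 0]) cube([88, 88, 710]);
translate([14, 617, 0]) cube([88, 88, 710]);
translate([731, 617, 0]) cube([88, 88, 710]);


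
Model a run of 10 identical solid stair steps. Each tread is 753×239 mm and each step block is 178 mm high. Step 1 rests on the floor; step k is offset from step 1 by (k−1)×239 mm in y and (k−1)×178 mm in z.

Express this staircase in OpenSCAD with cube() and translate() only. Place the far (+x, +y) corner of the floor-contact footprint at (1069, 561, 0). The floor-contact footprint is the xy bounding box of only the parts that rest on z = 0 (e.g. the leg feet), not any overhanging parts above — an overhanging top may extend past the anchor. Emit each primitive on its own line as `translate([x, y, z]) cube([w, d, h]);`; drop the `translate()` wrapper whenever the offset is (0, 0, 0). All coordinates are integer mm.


translate([316, 322, 0]) cube([753, 239, 178]);
translate([316, 561, 178]) cube([753, 239, 178]);
translate([316, 800, 356]) cube([753, 239, 178]);
translate([316, 1039, 534]) cube([753, 239, 178]);
translate([316, 1278, 712]) cube([753, 239, 178]);
translate([316, 1517, 890]) cube([753, 239, 178]);
translate([316, 1756, 1068]) cube([753, 239, 178]);
translate([316, 1995, 1246]) cube([753, 239, 178]);
translate([316, 2234, 1424]) cube([753, 239, 178]);
translate([316, 2473, 1602]) cube([753, 239, 178]);


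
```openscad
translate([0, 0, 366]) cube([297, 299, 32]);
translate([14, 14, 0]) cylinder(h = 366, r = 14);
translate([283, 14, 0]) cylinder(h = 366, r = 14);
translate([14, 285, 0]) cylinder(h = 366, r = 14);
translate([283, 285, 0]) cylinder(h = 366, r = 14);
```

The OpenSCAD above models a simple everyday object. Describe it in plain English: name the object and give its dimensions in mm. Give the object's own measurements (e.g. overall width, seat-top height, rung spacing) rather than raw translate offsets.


A simple wooden stool: a rectangular seat 297 mm (x) by 299 mm (y), 32 mm thick, top face at z = 398 mm, on four round legs, each 28 mm in diameter. The legs rest on z = 0, each leg's axis is inset half a diameter from the nearest pair of seat edges (so the leg's bounding box is flush with the corner).


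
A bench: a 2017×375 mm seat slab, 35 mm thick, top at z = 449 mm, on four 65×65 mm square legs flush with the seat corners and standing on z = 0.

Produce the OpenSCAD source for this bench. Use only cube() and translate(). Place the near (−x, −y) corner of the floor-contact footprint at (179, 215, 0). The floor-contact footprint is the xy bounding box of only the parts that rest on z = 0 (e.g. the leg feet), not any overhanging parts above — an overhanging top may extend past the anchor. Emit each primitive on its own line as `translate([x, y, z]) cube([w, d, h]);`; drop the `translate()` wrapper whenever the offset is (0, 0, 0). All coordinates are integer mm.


translate([179, 215, 414]) cube([2017, 375, 35]);
translate([179, 215, 0]) cube([65, 65, 414]);
translate([179, 525, 0]) cube([65, 65, 414]);
translate([2131, 215, 0]) cube([65, 65, 414]);
translate([2131, 525, 0]) cube([65, 65, 414]);


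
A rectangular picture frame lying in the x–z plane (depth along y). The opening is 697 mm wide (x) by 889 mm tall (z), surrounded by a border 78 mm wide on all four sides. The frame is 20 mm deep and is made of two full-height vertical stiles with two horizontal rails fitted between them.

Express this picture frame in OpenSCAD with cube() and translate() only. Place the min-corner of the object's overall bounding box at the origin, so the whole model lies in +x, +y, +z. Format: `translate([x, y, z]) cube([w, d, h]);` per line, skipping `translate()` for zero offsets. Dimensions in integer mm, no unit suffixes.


cube([78, 20, 1045]);
translate([775, 0, 0]) cube([78, 20, 1045]);
translate([78, 0, 0]) cube([697, 20, 78]);
translate([78, 0, 967]) cube([697, 20, 78]);


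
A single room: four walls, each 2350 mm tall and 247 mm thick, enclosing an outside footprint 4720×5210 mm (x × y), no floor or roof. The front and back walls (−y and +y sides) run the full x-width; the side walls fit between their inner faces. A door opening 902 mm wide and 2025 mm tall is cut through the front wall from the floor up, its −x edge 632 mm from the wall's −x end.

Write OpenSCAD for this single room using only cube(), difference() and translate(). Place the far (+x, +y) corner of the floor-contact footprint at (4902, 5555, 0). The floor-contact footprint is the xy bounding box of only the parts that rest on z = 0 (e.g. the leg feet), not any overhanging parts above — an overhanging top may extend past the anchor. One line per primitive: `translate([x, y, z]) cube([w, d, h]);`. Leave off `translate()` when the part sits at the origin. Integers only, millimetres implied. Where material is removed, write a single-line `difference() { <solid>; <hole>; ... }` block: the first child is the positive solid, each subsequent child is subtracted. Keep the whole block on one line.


difference() { translate([182, 345, 0]) cube([4720, 247, 2350]); translate([814, 345, 0]) cube([902, 247, 2025]); }
translate([182, 5308, 0]) cube([4720, 247, 2350]);
translate([182, 592, 0]) cube([247, 4716, 2350]);
translate([4655, 592, 0]) cube([247, 4716, 2350]);


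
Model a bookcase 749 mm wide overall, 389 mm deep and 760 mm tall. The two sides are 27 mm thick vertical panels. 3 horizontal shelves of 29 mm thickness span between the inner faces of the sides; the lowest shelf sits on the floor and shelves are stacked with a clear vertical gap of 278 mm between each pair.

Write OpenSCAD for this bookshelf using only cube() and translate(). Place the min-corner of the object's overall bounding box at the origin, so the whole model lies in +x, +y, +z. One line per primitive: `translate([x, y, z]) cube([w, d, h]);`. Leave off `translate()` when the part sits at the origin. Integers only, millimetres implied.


cube([27, 389, 760]);
translate([722, 0, 0]) cube([27, 389, 760]);
translate([27, 0, 0]) cube([695, 389, 29]);
translate([27, 0, 307]) cube([695, 389, 29]);
translate([27, 0, 614]) cube([695, 389, 29]);


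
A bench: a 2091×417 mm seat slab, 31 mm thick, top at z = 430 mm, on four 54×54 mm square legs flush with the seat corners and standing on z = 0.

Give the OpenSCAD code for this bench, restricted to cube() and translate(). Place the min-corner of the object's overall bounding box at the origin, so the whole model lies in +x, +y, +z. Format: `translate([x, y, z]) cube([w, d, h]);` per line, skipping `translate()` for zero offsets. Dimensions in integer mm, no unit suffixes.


// leg_h = 430 − 31 = 399
translate([0, 0, 399]) cube([2091, 417, 31]);
cube([54, 54, 399]);
translate([0, 363, 0]) cube([54, 54, 399]);
translate([2037, 0, 0]) cube([54, 54, 399]);
translate([2037, 363, 0]) cube([54, 54, 399]);


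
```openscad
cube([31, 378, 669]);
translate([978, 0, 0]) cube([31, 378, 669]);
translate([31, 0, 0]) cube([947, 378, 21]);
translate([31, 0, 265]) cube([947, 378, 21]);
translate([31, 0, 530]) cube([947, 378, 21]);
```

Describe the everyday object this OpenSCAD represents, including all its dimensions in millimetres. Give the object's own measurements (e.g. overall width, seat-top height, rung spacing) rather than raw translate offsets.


An open bookshelf. Two side panels, each 31 mm thick, 378 mm deep and 669 mm tall, stand 1009 mm apart (outside-to-outside). Between them sit 3 shelves, each 21 mm thick and 378 mm deep, spanning the full gap between the sides. The bottom shelf rests on the floor (its underside at z = 0) and the clear gap between one shelf's top and the next shelf's underside is 244 mm.


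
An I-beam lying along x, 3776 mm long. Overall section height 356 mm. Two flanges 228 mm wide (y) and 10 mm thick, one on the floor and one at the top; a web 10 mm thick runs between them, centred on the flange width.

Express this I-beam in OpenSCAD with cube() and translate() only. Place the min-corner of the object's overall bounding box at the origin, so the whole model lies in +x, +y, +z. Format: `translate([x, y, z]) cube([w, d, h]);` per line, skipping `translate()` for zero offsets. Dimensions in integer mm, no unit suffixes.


cube([3776, 228, 10]);
translate([0, 109, 10]) cube([3776, 10, 336]);
translate([0, 0, 346]) cube([3776, 228, 10]);


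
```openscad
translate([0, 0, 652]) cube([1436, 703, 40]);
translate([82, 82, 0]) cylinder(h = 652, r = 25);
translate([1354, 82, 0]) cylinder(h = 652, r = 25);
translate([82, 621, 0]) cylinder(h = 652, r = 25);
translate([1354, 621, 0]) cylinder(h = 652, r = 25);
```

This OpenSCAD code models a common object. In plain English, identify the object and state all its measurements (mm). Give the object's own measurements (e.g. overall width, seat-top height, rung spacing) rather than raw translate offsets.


A table: top 1436 mm (x) × 703 mm (y), 40 mm thick, upper face at z = 692 mm, on four round legs of 50 mm diameter, each leg's bounding box inset 57 mm from the nearest pair of top edges from z = 0 to the bottom of the top.


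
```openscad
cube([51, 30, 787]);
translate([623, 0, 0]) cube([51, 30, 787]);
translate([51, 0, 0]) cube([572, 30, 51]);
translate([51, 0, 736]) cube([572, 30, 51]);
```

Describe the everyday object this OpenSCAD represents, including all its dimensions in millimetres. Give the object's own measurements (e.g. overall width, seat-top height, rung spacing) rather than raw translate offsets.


A rectangular picture frame lying in the x–z plane (depth along y). The opening is 572 mm wide (x) by 685 mm tall (z), surrounded by a border 51 mm wide on all four sides. The frame is 30 mm deep and is made of two full-height vertical stiles with two horizontal rails fitted between them.


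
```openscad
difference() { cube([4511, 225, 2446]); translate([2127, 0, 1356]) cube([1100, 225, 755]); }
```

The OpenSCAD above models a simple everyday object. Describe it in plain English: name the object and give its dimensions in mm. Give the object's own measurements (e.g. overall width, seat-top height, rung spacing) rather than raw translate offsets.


A wall 4511 mm long (x), 225 mm thick (y), 2446 mm tall, with a rectangular window opening cut through it. The opening is 1100 mm wide and 755 mm tall; its sill is at z = 1356 mm and its near (−x) edge is 2127 mm from the wall's −x end. The opening passes through the full wall thickness.


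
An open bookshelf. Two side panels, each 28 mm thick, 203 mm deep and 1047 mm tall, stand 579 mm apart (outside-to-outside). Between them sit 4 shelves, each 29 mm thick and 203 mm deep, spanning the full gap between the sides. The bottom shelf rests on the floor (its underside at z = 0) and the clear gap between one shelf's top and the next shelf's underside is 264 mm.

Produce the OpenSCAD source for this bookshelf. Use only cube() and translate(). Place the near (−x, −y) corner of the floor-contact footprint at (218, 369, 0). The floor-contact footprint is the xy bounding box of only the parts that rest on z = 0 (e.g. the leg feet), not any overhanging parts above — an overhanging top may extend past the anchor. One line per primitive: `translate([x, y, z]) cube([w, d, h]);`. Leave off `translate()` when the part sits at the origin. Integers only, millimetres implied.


translate([218, 369, 0]) cube([28, 203, 1047]);
translate([769, 369, 0]) cube([28, 203, 1047]);
translate([246, 369, 0]) cube([523, 203, 29]);
translate([246, 369, 293]) cube([523, 203, 29]);
translate([246, 369, 586]) cube([523, 203, 29]);
translate([246, 369, 879]) cube([523, 203, 29]);


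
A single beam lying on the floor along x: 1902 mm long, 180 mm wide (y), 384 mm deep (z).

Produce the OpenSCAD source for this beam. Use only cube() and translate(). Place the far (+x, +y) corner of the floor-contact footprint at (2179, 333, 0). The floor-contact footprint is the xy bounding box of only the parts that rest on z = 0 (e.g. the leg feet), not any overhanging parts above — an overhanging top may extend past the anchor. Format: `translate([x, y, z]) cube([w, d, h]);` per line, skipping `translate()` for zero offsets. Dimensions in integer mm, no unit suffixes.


translate([277, 153, 0]) cube([1902, 180, 384]);


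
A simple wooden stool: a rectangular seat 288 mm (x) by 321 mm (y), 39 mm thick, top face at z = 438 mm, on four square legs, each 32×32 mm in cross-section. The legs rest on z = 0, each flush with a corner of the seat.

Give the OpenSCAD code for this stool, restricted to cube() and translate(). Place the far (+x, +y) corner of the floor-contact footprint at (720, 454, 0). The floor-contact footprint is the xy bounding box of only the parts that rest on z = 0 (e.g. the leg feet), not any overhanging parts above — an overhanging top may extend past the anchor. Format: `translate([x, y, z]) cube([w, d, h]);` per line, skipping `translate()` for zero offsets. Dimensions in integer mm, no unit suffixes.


// leg_h = 438 - 39 = 399
translate([432, 133, 399]) cube([288, 321, 39]);
translate([432, 133, 0]) cube([32, 32, 399]);
translate([688, 133, 0]) cube([32, 32, 399]);
translate([432, 422, 0]) cube([32, 32, 399]);
translate([688, 422, 0]) cube([32, 32, 399]);


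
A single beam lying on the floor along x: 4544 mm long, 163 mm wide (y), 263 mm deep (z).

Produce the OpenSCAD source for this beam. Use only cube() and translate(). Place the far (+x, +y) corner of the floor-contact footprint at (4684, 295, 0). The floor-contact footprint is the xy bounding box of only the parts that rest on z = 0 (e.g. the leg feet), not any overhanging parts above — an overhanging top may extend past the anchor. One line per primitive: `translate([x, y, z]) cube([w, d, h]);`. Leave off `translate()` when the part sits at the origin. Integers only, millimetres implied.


translate([140, 132, 0]) cube([4544, 163, 263]);


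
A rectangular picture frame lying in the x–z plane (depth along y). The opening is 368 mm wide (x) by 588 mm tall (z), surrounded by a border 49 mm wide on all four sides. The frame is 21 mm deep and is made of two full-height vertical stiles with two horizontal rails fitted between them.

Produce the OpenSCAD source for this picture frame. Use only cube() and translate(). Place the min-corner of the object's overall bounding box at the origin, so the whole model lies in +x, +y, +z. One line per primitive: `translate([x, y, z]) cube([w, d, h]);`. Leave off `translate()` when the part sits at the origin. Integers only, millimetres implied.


cube([49, 21, 686]);
translate([417, 0, 0]) cube([49, 21, 686]);
translate([49, 0, 0]) cube([368, 21, 49]);
translate([49, 0, 637]) cube([368, 21, 49]);


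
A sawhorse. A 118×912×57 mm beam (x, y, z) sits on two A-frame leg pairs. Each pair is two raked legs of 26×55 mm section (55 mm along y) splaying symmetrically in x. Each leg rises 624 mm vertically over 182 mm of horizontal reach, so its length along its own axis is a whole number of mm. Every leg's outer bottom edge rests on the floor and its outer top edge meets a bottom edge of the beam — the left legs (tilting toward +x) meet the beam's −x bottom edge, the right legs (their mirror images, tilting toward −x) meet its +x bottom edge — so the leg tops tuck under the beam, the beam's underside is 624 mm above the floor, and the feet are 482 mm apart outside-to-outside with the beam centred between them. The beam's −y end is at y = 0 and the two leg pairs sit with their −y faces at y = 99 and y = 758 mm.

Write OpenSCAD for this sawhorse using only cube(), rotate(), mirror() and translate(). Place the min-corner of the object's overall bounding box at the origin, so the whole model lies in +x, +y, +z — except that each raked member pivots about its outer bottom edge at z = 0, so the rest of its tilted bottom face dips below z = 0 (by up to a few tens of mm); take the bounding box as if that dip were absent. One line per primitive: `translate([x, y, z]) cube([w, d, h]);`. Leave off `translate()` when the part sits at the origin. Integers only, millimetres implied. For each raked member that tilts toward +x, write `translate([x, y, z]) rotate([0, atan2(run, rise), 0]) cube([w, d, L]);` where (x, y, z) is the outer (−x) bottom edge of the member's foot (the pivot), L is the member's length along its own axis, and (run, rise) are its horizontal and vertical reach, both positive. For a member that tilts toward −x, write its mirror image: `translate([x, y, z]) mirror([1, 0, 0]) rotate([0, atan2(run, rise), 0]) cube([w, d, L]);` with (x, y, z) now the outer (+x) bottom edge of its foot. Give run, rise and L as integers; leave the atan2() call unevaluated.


translate([182, 0, 624]) cube([118, 912, 57]);
translate([0, 99, 0]) rotate([0, atan2(182, 624), 0]) cube([26, 55, 650]);
translate([482, 99, 0]) mirror([1, 0, 0]) rotate([0, atan2(182, 624), 0]) cube([26, 55, 650]);
translate([0, 758, 0]) rotate([0, atan2(182, 624), 0]) cube([26, 55, 650]);
translate([482, 758, 0]) mirror([1, 0, 0]) rotate([0, atan2(182, 624), 0]) cube([26, 55, 650]);


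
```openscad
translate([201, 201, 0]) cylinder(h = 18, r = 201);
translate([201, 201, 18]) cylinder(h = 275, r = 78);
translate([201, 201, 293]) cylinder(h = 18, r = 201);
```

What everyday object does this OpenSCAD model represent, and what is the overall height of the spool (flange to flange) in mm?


A spool. The overall height is 311 mm.

Three coaxial cylinders, large–small–large — a spool. Two 18 mm flanges and a 275 mm core give 18 + 275 + 18 = 311 mm.


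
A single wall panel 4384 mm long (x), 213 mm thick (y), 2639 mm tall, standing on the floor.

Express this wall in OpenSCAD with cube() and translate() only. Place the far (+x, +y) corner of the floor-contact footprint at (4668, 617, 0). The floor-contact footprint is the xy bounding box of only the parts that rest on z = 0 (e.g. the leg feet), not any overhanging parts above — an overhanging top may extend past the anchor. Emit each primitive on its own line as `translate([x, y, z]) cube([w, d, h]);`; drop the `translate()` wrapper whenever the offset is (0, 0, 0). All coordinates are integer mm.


translate([284, 404, 0]) cube([4384, 213, 2639]);


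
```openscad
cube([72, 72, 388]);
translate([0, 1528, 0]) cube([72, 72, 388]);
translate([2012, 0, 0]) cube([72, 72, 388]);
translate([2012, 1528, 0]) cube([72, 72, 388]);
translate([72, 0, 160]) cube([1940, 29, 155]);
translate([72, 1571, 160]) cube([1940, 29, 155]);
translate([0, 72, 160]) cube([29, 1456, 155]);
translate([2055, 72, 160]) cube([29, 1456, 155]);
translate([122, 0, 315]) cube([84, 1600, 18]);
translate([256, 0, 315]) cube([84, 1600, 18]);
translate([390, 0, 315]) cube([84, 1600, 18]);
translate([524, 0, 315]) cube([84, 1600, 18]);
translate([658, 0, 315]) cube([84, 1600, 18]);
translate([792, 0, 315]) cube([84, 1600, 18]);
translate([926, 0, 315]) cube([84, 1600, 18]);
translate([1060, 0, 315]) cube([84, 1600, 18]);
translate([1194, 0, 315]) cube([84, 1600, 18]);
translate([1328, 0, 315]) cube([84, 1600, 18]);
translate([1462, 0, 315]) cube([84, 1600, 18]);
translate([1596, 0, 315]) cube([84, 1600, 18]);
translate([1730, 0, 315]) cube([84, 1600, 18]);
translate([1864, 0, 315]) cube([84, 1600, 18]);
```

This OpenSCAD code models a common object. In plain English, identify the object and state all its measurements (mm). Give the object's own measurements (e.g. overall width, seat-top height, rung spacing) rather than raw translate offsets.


A bed frame 2084 mm long (x) by 1600 mm wide (y). Four 72×72 mm corner posts, 388 mm tall, at the corners of the footprint. Four rails of 29 mm thickness and 155 mm height run between adjacent posts with their undersides at z = 160 mm, their outer faces flush with the outside of the frame (the two x-running rails run between the posts' inner faces; the two y-running rails run between the posts' inner faces). 14 slats, each 84 mm wide (x) and 18 mm thick, lie across the top of the two x-running rails, running the full 1600 mm width of the frame in y; along x they sit between the end posts with a 50 mm gap after the −x posts and between neighbouring slats, leaving 64 mm before the +x posts.


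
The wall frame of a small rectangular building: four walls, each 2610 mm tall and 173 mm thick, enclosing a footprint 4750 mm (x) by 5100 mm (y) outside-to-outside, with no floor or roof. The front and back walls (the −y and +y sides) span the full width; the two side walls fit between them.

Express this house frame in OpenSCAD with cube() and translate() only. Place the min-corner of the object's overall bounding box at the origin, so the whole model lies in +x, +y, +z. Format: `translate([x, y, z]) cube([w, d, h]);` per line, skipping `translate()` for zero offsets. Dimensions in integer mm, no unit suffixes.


cube([4750, 173, 2610]);
translate([0, 4927, 0]) cube([4750, 173, 2610]);
translate([0, 173, 0]) cube([173, 4754, 2610]);
translate([4577, 173, 0]) cube([173, 4754, 2610]);


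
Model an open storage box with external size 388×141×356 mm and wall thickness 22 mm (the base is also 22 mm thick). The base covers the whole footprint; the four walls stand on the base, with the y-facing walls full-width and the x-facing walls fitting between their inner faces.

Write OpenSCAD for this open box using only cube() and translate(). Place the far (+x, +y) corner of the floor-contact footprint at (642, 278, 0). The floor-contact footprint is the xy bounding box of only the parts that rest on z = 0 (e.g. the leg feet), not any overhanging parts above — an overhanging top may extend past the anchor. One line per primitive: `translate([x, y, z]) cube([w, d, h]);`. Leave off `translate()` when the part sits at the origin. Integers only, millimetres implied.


translate([254, 137, 0]) cube([388, 141, 22]);
translate([254, 137, 22]) cube([388, 22, 334]);
translate([254, 256, 22]) cube([388, 22, 334]);
translate([254, 159, 22]) cube([22, 97, 334]);
translate([620, 159, 22]) cube([22, 97, 334]);


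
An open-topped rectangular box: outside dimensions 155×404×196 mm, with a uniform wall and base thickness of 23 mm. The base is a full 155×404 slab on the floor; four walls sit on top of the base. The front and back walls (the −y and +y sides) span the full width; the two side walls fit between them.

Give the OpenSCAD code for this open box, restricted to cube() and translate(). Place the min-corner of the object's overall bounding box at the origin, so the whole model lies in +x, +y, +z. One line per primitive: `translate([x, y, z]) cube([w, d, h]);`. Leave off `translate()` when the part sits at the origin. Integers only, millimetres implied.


cube([155, 404, 23]);
translate([0, 0, 23]) cube([155, 23, 173]);
translate([0, 381, 23]) cube([155, 23, 173]);
translate([0, 23, 23]) cube([23, 358, 173]);
translate([132, 23, 23]) cube([23, 358, 173]);


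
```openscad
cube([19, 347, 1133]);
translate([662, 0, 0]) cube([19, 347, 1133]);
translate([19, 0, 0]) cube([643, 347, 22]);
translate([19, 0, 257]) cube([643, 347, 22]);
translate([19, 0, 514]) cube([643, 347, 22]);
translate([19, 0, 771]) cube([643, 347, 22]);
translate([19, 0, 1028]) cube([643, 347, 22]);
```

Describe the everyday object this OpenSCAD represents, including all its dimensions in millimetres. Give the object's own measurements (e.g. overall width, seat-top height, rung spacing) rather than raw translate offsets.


An open bookshelf. Two side panels, each 19 mm thick, 347 mm deep and 1133 mm tall, stand 681 mm apart (outside-to-outside). Between them sit 5 shelves, each 22 mm thick and 347 mm deep, spanning the full gap between the sides. The bottom shelf rests on the floor (its underside at z = 0) and the clear gap between one shelf's top and the next shelf's underside is 235 mm.


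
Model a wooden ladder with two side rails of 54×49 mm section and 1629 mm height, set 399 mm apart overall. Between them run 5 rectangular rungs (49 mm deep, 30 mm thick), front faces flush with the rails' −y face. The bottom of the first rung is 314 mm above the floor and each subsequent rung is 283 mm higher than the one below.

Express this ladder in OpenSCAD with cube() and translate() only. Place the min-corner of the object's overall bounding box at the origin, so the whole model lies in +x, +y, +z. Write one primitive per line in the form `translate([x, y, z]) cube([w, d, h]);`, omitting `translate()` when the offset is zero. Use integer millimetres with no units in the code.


cube([54, 49, 1629]);
translate([345, 0, 0]) cube([54, 49, 1629]);
translate([54, 0, 314]) cube([291, 49, 30]);
translate([54, 0, 597]) cube([291, 49, 30]);
translate([54, 0, 880]) cube([291, 49, 30]);
translate([54, 0, 1163]) cube([291, 49, 30]);
translate([54, 0, 1446]) cube([291, 49, 30]);


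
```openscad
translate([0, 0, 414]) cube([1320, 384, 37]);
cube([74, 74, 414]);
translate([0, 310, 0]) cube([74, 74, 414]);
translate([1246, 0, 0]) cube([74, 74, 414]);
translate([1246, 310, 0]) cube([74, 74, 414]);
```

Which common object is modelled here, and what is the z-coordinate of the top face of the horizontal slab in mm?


A bench. The seat-top height is 451 mm.

A long slab on four corner posts — a bench. The slab sits at z = 414 with thickness 37, so the top is 414 + 37 = 451 mm.


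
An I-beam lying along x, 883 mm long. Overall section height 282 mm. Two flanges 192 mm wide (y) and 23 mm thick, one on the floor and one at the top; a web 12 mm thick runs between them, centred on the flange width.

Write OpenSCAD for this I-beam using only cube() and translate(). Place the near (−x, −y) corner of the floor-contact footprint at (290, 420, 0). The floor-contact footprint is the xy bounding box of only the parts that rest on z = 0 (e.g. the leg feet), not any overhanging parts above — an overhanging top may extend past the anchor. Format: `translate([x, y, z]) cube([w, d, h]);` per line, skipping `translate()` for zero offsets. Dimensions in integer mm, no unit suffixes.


translate([290, 420, 0]) cube([883, 192, 23]);
translate([290, 510, 23]) cube([883, 12, 236]);
translate([290, 420, 259]) cube([883, 192, 23]);


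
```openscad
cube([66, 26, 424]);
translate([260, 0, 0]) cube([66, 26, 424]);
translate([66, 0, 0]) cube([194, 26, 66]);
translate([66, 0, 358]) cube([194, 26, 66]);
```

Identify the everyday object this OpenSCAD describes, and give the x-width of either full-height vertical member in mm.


A picture frame. The border width is 66 mm.

Four thin pieces enclosing a rectangular opening — a picture frame. The two full-height stiles are 424 mm tall; the top rail sits at z = 358 and is 66 mm tall, so the border above the opening is 424 − 358 = 66 mm, matching the stile x-width.


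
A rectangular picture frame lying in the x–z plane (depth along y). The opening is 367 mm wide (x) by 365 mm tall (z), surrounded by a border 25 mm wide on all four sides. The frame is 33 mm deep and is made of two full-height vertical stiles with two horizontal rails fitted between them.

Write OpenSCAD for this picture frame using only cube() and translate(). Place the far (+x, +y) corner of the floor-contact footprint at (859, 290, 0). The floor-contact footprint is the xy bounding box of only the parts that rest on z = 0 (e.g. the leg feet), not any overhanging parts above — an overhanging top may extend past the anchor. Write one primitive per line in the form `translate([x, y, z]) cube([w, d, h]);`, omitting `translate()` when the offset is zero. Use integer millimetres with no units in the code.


translate([442, 257, 0]) cube([25, 33, 415]);
translate([834, 257, 0]) cube([25, 33, 415]);
translate([467, 257, 0]) cube([367, 33, 25]);
translate([467, 257, 390]) cube([367, 33, 25]);


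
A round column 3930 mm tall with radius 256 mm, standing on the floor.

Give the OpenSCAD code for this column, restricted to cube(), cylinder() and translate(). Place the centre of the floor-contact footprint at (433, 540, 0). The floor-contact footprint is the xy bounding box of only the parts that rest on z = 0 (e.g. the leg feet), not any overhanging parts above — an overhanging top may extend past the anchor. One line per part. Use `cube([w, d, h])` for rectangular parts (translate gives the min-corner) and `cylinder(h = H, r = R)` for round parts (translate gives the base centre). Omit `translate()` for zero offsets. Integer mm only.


translate([433, 540, 0]) cylinder(h = 3930, r = 256);


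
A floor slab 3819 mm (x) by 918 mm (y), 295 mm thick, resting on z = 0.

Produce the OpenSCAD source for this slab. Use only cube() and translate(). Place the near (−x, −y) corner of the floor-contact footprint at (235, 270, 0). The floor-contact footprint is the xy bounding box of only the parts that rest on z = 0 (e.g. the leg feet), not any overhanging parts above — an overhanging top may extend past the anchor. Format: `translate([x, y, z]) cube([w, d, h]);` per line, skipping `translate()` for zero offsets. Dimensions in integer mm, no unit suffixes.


translate([235, 270, 0]) cube([3819, 918, 295]);


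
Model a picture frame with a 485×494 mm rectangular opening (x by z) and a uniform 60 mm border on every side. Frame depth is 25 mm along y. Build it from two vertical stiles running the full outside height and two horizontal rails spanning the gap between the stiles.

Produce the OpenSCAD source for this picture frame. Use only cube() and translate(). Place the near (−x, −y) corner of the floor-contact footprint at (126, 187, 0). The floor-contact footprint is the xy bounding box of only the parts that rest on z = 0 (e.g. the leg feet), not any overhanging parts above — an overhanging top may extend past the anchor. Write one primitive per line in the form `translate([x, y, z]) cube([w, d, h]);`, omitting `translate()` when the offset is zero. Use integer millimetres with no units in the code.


translate([126, 187, 0]) cube([60, 25, 614]);
translate([671, 187, 0]) cube([60, 25, 614]);
translate([186, 187, 0]) cube([485, 25, 60]);
translate([186, 187, 554]) cube([485, 25, 60]);


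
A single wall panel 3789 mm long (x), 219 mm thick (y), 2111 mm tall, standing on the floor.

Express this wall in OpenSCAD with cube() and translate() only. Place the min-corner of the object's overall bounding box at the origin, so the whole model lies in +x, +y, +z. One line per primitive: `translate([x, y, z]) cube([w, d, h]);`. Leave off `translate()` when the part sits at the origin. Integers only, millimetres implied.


cube([3789, 219, 2111]);


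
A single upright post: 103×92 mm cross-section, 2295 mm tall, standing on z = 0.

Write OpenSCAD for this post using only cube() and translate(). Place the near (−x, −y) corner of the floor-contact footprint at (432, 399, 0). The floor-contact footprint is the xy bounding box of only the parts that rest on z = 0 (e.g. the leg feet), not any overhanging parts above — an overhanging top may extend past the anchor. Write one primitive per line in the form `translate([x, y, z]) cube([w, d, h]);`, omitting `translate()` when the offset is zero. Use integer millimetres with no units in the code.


translate([432, 399, 0]) cube([103, 92, 2295]);


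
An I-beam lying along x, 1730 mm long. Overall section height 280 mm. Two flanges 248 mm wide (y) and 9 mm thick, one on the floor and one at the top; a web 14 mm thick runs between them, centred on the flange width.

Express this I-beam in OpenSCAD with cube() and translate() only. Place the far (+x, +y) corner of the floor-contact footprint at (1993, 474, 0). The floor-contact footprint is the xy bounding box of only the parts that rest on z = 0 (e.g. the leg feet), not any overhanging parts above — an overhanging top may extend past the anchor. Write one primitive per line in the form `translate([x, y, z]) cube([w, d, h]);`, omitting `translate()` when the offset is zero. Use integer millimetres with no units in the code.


translate([263, 226, 0]) cube([1730, 248, 9]);
translate([263, 343, 9]) cube([1730, 14, 262]);
translate([263, 226, 271]) cube([1730, 248, 9]);


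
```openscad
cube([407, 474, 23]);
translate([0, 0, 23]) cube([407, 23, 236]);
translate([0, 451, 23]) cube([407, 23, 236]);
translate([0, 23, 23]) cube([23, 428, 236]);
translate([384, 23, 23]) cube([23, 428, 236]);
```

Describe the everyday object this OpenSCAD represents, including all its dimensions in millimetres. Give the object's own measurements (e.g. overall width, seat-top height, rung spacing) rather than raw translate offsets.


An open-topped rectangular box: outside dimensions 407×474×259 mm, with a uniform wall and base thickness of 23 mm. The base is a full 407×474 slab on the floor; four walls sit on top of the base. The front and back walls (the −y and +y sides) span the full width; the two side walls fit between them.


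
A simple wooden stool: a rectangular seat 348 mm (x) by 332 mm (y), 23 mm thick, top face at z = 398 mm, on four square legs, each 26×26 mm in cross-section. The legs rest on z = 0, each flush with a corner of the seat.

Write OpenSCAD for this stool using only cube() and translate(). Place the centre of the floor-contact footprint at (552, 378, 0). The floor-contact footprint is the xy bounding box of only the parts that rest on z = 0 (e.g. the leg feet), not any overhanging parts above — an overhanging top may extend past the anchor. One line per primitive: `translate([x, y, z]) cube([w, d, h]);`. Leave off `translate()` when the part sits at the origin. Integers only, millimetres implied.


// leg_h = 398 - 23 = 375
translate([378, 212, 375]) cube([348, 332, 23]);
translate([378, 212, 0]) cube([26, 26, 375]);
translate([700, 212, 0]) cube([26, 26, 375]);
translate([378, 518, 0]) cube([26, 26, 375]);
translate([700, 518, 0]) cube([26, 26, 375]);


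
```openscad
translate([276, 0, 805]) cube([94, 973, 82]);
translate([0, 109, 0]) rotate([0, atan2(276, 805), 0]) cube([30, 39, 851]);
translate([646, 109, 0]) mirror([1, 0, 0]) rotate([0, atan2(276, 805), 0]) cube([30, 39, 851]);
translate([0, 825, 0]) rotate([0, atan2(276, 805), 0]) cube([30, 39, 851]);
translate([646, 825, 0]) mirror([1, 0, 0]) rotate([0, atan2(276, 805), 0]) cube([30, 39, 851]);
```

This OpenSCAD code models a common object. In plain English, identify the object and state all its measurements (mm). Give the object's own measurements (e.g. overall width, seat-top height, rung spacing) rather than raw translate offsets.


A sawhorse. A 94×973×82 mm beam (x, y, z) sits on two A-frame leg pairs. Each pair is two raked legs of 30×39 mm section (39 mm along y) splaying symmetrically in x. Each leg rises 805 mm vertically over 276 mm of horizontal reach and is 851 mm long along its own axis. Every leg's outer bottom edge rests on the floor and its outer top edge meets a bottom edge of the beam — the left legs (tilting toward +x) meet the beam's −x bottom edge, the right legs (their mirror images, tilting toward −x) meet its +x bottom edge — so the leg tops tuck under the beam, the beam's underside is 805 mm above the floor, and the feet are 646 mm apart outside-to-outside with the beam centred between them. The two leg pairs are set in 109 mm from either end of the beam.
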